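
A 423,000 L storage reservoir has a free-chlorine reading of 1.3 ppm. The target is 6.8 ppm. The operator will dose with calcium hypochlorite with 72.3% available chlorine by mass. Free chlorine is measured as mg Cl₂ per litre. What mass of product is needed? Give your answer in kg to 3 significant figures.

Chlorine deficit: 6.8 − 1.3 = 5.5 ppm = 5.5 mg/L as Cl₂.
Cl₂ equivalent needed: 5.5 mg/L × 423,000 L = 2,326,000 mg = 2326 g.
Product at 72.3% available chlorine: 2326 / 0.723 = 3218 g.

3.22 kg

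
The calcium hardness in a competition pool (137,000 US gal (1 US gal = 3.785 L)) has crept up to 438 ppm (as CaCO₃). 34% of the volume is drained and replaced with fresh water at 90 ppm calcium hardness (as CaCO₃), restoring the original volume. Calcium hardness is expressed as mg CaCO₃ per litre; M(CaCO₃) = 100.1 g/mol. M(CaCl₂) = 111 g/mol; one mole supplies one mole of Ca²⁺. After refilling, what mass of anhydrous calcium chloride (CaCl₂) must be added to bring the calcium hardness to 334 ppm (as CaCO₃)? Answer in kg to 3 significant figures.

8.23 kg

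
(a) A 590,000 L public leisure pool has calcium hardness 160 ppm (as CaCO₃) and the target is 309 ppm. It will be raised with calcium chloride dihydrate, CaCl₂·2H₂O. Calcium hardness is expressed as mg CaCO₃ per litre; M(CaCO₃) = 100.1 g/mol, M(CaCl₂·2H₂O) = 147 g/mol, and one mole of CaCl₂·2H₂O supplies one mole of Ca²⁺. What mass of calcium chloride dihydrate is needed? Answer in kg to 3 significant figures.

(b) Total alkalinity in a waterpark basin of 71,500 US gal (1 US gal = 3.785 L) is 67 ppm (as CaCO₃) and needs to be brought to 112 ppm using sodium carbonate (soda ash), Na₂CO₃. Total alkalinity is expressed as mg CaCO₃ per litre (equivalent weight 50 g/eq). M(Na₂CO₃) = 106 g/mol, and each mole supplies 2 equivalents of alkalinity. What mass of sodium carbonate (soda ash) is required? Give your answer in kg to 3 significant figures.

(a) 129 kg; (b) 12.9 kg

(a) Hardness to add: (309 − 160) = 149 mg/L as CaCO₃ × 590,000 L = 87,910 g as CaCO₃.
(a) Moles of Ca²⁺ (1 mol Ca²⁺ ≡ 1 mol CaCO₃): 87,910 / 100.1 g/mol = 878.2 mol.
(a) Mass of CaCl₂·2H₂O: 878.2 × 147 = 129,100 g.

(b) Volume: 71,500 US gal × 3.785 L/gal = 270,628 L.
(b) Alkalinity to add: (112 − 67) = 45 mg/L as CaCO₃ × 270,628 L = 12,180 g as CaCO₃.
(b) Equivalents: 12,180 g ÷ 50 g/eq = 243.6 eq.
(b) Each mole of Na₂CO₃ supplies 2 eq, so 243.6 / 2 = 121.8 mol.
(b) Mass: 121.8 mol × 106 g/mol = 12,910 g.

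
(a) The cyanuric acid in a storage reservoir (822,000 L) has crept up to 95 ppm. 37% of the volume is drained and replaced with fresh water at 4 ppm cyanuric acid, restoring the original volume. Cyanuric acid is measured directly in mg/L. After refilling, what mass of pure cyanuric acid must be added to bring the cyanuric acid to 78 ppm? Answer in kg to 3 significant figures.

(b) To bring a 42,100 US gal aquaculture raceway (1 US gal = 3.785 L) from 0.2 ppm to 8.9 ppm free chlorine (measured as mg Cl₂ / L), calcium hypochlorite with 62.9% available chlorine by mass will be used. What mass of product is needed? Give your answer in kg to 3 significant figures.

(a) 13.7 kg; (b) 2.20 kg

(a) After draining 37% and refilling: 95 × 0.63 + 4 × 0.37 = 61.33 ppm.
(a) Deficit to target: 78 − 61.33 = 16.67 mg/L.
(a) Mass: 16.67 mg/L × 822,000 L = 13,700 g cyanuric acid.

(b) Volume: 42,100 US gal × 3.785 L/gal = 159,348 L.
(b) Chlorine deficit: 8.9 − 0.2 = 8.7 ppm = 8.7 mg/L as Cl₂.
(b) Cl₂ equivalent needed: 8.7 mg/L × 159,348 L = 1,386,000 mg = 1386 g.
(b) Product at 62.9% available chlorine: 1386 / 0.629 = 2204 g.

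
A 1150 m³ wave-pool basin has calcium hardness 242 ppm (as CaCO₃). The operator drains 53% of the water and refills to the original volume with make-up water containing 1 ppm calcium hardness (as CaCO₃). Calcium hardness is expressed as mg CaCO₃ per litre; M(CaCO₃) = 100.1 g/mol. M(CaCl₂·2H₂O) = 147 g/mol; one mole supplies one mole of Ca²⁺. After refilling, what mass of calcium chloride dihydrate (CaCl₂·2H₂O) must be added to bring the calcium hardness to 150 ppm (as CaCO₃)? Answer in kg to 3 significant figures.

60.3 kg

Volume: 1150 m³ = 1,150,000 L.
After draining 53% and refilling: 242 × 0.47 + 1 × 0.53 = 114.27 ppm.
Deficit to target: 150 − 114.27 = 35.73 mg/L.
As CaCO₃: 35.73 mg/L × 1,150,000 L = 41,090 g; ÷ 100.1 = 410.5 mol Ca²⁺.
Mass: 410.5 × 147 = 60,340 g.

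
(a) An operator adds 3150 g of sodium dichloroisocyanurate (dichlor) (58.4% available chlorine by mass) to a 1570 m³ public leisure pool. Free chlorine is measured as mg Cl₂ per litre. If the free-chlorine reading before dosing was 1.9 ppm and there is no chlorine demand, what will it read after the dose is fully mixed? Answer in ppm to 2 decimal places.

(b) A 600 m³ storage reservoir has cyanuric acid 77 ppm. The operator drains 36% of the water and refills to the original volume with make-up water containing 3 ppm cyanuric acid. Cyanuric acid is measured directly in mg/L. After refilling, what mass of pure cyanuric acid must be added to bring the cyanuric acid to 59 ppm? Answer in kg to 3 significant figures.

(a) Volume: 1570 m³ = 1,570,000 L.
(a) Available chlorine delivered: 3150 g × 0.584 = 1840 g as Cl₂.
(a) Concentration rise: 1840 g / 1,570,000 L = 1.172 mg/L = 1.17 ppm.
(a) Final FC: 1.9 + 1.17 = 3.07 ppm.

(b) Volume: 600 m³ = 600,000 L.
(b) After draining 36% and refilling: 77 × 0.64 + 3 × 0.36 = 50.36 ppm.
(b) Deficit to target: 59 − 50.36 = 8.64 mg/L.
(b) Mass: 8.64 mg/L × 600,000 L = 5184 g cyanuric acid.

(a) 3.07 ppm; (b) 5.18 kg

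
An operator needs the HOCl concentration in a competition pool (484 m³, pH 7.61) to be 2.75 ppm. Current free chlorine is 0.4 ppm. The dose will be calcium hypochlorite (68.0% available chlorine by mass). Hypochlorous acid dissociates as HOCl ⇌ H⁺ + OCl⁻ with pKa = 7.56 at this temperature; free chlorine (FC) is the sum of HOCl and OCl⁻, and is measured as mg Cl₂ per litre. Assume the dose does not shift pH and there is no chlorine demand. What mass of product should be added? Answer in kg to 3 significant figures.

Volume: 484 m³ = 484,000 L.
[OCl⁻]/[HOCl] = 10^(pH − pKa) = 10^(7.61 − 7.56) = 1.122; fraction as HOCl = 1/(1 + 1.122) = 0.4712.
Free chlorine required for 2.75 ppm HOCl: 2.75 / 0.4712 = 5.836 ppm.
FC to add: 5.836 − 0.4 = 5.436 mg/L as Cl₂.
Cl₂ equivalent: 5.436 mg/L × 484,000 L = 2631 g.
Product at 68.0% available Cl: 2631 / 0.68 = 3869 g.

3.87 kg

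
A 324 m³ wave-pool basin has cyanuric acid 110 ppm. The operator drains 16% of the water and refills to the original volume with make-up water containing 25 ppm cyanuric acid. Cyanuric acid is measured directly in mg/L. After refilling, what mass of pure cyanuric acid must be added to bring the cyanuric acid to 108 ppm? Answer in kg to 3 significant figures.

3.76 kg

Volume: 324 m³ = 324,000 L.
After draining 16% and refilling: 110 × 0.84 + 25 × 0.16 = 96.4 ppm.
Deficit to target: 108 − 96.4 = 11.6 mg/L.
Mass: 11.6 mg/L × 324,000 L = 3758 g cyanuric acid.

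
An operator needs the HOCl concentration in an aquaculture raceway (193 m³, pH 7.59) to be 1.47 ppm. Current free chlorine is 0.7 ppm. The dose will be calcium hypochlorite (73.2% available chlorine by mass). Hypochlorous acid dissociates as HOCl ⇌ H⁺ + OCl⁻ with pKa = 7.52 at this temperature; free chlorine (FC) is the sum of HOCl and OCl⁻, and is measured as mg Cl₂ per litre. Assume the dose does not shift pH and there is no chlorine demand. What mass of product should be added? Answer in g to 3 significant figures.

658 g

Volume: 193 m³ = 193,000 L.
[OCl⁻]/[HOCl] = 10^(pH − pKa) = 10^(7.59 − 7.52) = 1.175; fraction as HOCl = 1/(1 + 1.175) = 0.4598.
Free chlorine required for 1.47 ppm HOCl: 1.47 / 0.4598 = 3.197 ppm.
FC to add: 3.197 − 0.7 = 2.497 mg/L as Cl₂.
Cl₂ equivalent: 2.497 mg/L × 193,000 L = 481.9 g.
Product at 73.2% available Cl: 481.9 / 0.732 = 658.4 g.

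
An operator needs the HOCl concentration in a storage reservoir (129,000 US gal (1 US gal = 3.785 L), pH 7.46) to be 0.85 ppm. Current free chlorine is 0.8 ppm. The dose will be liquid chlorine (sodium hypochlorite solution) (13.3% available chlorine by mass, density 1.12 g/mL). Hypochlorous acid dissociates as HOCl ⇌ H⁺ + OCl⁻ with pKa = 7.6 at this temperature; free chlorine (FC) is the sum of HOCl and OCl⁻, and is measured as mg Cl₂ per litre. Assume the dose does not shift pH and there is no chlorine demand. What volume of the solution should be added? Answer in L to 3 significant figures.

Volume: 129,000 US gal × 3.785 L/gal = 488,265 L.
[OCl⁻]/[HOCl] = 10^(pH − pKa) = 10^(7.46 − 7.6) = 0.7244; fraction as HOCl = 1/(1 + 0.7244) = 0.5799.
Free chlorine required for 0.85 ppm HOCl: 0.85 / 0.5799 = 1.466 ppm.
FC to add: 1.466 − 0.8 = 0.6658 mg/L as Cl₂.
Cl₂ equivalent: 0.6658 mg/L × 488,265 L = 325.1 g.
Product at 13.3% available Cl: 325.1 / 0.133 = 2444 g.
Volume: 2444 g ÷ 1.12 g/mL = 2182 mL.

2.18 L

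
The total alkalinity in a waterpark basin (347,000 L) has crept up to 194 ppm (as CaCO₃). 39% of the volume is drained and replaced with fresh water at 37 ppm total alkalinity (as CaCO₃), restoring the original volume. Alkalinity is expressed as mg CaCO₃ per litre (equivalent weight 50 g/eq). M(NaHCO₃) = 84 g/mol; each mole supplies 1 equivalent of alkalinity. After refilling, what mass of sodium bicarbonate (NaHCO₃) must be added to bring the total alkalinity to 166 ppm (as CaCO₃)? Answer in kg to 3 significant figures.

19.4 kg

After draining 39% and refilling: 194 × 0.61 + 37 × 0.39 = 132.77 ppm.
Deficit to target: 166 − 132.77 = 33.23 mg/L.
As CaCO₃: 33.23 mg/L × 347,000 L = 11,530 g; ÷ 50 g/eq ÷ 1 = 230.6 mol NaHCO₃.
Mass: 230.6 × 84 = 19,370 g.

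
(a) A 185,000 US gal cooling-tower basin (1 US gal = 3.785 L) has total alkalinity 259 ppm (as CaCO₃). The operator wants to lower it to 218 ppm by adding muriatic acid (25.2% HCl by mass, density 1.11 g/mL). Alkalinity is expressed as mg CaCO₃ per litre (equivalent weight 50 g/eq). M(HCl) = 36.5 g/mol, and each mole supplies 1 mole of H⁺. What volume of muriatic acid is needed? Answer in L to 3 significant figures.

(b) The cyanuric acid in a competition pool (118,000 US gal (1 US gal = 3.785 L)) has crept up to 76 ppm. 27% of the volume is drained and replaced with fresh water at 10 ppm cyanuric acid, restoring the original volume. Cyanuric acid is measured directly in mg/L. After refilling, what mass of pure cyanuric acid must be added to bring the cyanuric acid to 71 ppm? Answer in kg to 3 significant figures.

(a) 74.9 L; (b) 5.73 kg

(a) Volume: 185,000 US gal × 3.785 L/gal = 700,225 L.
(a) Alkalinity to neutralize: (259 − 218) = 41 mg/L as CaCO₃ × 700,225 L = 28,710 g as CaCO₃.
(a) Equivalents of H⁺ required: 28,710 ÷ 50 g/eq = 574.2 eq = 574.2 mol HCl.
(a) Mass of HCl: 574.2 × 36.5 = 20,960 g.
(a) Mass of 25.2% solution: 20,960 / 0.252 = 83,170 g.
(a) Volume: 83,170 g ÷ 1.11 g/mL = 74,920 mL.

(b) Volume: 118,000 US gal × 3.785 L/gal = 446,630 L.
(b) After draining 27% and refilling: 76 × 0.73 + 10 × 0.27 = 58.18 ppm.
(b) Deficit to target: 71 − 58.18 = 12.82 mg/L.
(b) Mass: 12.82 mg/L × 446,630 L = 5726 g cyanuric acid.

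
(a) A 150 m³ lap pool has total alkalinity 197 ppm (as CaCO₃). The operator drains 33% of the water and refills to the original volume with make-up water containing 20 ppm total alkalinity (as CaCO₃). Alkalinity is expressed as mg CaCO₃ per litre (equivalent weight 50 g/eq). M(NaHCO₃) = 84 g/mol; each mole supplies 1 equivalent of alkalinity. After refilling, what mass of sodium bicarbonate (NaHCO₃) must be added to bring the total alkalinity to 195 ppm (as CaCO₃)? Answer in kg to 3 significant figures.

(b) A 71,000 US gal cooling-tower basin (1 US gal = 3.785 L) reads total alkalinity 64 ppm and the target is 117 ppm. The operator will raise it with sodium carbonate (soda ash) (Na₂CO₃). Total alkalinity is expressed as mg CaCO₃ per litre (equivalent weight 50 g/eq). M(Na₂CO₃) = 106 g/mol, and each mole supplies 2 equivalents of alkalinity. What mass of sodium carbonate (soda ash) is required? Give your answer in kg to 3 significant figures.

(a) 14.2 kg; (b) 15.1 kg

(a) Volume: 150 m³ = 150,000 L.
(a) After draining 33% and refilling: 197 × 0.67 + 20 × 0.33 = 138.59 ppm.
(a) Deficit to target: 195 − 138.59 = 56.41 mg/L.
(a) As CaCO₃: 56.41 mg/L × 150,000 L = 8462 g; ÷ 50 g/eq ÷ 1 = 169.2 mol NaHCO₃.
(a) Mass: 169.2 × 84 = 14,220 g.

(b) Volume: 71,000 US gal × 3.785 L/gal = 268,735 L.
(b) Alkalinity to add: (117 − 64) = 53 mg/L as CaCO₃ × 268,735 L = 14,240 g as CaCO₃.
(b) Equivalents: 14,240 g ÷ 50 g/eq = 284.9 eq.
(b) Each mole of Na₂CO₃ supplies 2 eq, so 284.9 / 2 = 142.4 mol.
(b) Mass: 142.4 mol × 106 g/mol = 15,100 g.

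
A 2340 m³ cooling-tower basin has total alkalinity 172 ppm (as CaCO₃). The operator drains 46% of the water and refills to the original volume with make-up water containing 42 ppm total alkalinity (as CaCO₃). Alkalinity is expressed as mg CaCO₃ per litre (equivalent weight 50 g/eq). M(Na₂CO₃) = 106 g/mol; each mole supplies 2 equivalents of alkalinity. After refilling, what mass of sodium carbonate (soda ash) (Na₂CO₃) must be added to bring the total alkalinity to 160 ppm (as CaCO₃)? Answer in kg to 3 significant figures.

Volume: 2340 m³ = 2,340,000 L.
After draining 46% and refilling: 172 × 0.54 + 42 × 0.46 = 112.2 ppm.
Deficit to target: 160 − 112.2 = 47.8 mg/L.
As CaCO₃: 47.8 mg/L × 2,340,000 L = 111,900 g; ÷ 50 g/eq ÷ 2 = 1119 mol Na₂CO₃.
Mass: 1119 × 106 = 118,600 g.

119 kg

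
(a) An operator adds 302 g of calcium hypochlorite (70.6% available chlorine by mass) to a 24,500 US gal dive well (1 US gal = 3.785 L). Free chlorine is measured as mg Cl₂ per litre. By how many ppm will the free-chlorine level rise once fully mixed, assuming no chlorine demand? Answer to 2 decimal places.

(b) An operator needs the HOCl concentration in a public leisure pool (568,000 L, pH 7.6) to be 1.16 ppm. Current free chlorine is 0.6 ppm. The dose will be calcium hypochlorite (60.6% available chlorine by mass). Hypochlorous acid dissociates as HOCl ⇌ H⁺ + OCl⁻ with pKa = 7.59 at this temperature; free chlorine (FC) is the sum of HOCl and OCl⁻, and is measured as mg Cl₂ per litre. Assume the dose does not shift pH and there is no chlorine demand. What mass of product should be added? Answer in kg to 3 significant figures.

(a) 2.30 ppm; (b) 1.64 kg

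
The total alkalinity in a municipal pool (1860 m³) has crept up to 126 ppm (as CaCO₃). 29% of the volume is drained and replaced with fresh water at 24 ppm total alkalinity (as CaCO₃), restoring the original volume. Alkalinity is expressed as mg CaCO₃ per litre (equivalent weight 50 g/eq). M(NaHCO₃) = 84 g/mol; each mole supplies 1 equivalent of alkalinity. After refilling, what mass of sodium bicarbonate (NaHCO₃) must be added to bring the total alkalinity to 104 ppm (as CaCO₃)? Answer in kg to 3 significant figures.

23.7 kg

Volume: 1860 m³ = 1,860,000 L.
After draining 29% and refilling: 126 × 0.71 + 24 × 0.29 = 96.42 ppm.
Deficit to target: 104 − 96.42 = 7.58 mg/L.
As CaCO₃: 7.58 mg/L × 1,860,000 L = 14,100 g; ÷ 50 g/eq ÷ 1 = 282 mol NaHCO₃.
Mass: 282 × 84 = 23,690 g.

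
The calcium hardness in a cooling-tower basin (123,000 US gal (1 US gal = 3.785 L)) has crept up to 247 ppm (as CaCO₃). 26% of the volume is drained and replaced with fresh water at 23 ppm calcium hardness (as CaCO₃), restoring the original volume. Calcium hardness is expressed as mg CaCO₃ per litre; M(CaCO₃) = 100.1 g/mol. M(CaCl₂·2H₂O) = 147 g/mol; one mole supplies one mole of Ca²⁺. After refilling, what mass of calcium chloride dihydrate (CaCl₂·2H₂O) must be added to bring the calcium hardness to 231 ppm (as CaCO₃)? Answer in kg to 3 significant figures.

28.9 kg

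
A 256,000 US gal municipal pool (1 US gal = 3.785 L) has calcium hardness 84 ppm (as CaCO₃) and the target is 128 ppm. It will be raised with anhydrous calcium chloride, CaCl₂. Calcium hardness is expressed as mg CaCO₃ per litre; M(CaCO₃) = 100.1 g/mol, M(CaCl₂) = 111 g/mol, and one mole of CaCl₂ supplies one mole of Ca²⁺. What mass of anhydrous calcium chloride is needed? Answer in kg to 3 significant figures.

Volume: 256,000 US gal × 3.785 L/gal = 968,960 L.
Hardness to add: (128 − 84) = 44 mg/L as CaCO₃ × 968,960 L = 42,630 g as CaCO₃.
Moles of Ca²⁺ (1 mol Ca²⁺ ≡ 1 mol CaCO₃): 42,630 / 100.1 g/mol = 425.9 mol.
Mass of CaCl₂: 425.9 × 111 = 47,280 g.

47.3 kg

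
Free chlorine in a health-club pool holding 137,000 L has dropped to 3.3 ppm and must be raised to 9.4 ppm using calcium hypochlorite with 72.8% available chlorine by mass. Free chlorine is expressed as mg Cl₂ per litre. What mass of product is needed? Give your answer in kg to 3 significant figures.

1.15 kg

Chlorine deficit: 9.4 − 3.3 = 6.1 ppm = 6.1 mg/L as Cl₂.
Cl₂ equivalent needed: 6.1 mg/L × 137,000 L = 835,700 mg = 835.7 g.
Product at 72.8% available chlorine: 835.7 / 0.728 = 1148 g.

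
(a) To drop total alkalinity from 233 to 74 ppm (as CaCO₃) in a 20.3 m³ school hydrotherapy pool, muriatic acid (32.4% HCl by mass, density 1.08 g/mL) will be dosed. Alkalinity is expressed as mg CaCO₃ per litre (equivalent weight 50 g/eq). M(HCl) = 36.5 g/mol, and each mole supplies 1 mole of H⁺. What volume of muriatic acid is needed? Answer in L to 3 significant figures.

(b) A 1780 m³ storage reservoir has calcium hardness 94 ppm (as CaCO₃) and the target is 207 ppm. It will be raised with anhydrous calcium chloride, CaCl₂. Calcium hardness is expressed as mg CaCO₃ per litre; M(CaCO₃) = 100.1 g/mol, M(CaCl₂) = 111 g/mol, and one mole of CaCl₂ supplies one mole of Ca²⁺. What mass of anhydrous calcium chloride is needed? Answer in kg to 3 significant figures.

(a) 6.73 L; (b) 223 kg

(a) Volume: 20.3 m³ = 20,300 L.
(a) Alkalinity to neutralize: (233 − 74) = 159 mg/L as CaCO₃ × 20,300 L = 3228 g as CaCO₃.
(a) Equivalents of H⁺ required: 3228 ÷ 50 g/eq = 64.55 eq = 64.55 mol HCl.
(a) Mass of HCl: 64.55 × 36.5 = 2356 g.
(a) Mass of 32.4% solution: 2356 / 0.324 = 7272 g.
(a) Volume: 7272 g ÷ 1.08 g/mL = 6734 mL.

(b) Volume: 1780 m³ = 1,780,000 L.
(b) Hardness to add: (207 − 94) = 113 mg/L as CaCO₃ × 1,780,000 L = 201,100 g as CaCO₃.
(b) Moles of Ca²⁺ (1 mol Ca²⁺ ≡ 1 mol CaCO₃): 201,100 / 100.1 g/mol = 2009 mol.
(b) Mass of CaCl₂: 2009 × 111 = 223,000 g.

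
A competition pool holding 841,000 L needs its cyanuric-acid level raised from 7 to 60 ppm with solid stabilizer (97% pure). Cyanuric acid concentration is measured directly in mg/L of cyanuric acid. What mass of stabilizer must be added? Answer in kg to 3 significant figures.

CYA to add: (60 − 7) = 53 mg/L × 841,000 L = 44,570 g cyanuric acid.
At 97% purity: 44,570 / 0.97 = 45,950 g product.

46.0 kg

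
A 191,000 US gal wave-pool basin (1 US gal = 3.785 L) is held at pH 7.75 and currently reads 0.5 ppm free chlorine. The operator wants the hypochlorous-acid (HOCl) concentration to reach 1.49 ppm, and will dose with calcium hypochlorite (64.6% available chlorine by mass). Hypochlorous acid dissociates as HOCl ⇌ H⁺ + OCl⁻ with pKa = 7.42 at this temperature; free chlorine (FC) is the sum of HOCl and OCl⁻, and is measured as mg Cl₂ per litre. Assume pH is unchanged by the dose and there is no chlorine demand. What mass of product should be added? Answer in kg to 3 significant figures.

4.67 kg

Volume: 191,000 US gal × 3.785 L/gal = 722,935 L.
[OCl⁻]/[HOCl] = 10^(pH − pKa) = 10^(7.75 − 7.42) = 2.138; fraction as HOCl = 1/(1 + 2.138) = 0.3187.
Free chlorine required for 1.49 ppm HOCl: 1.49 / 0.3187 = 4.676 ppm.
FC to add: 4.676 − 0.5 = 4.176 mg/L as Cl₂.
Cl₂ equivalent: 4.176 mg/L × 722,935 L = 3019 g.
Product at 64.6% available Cl: 3019 / 0.646 = 4673 g.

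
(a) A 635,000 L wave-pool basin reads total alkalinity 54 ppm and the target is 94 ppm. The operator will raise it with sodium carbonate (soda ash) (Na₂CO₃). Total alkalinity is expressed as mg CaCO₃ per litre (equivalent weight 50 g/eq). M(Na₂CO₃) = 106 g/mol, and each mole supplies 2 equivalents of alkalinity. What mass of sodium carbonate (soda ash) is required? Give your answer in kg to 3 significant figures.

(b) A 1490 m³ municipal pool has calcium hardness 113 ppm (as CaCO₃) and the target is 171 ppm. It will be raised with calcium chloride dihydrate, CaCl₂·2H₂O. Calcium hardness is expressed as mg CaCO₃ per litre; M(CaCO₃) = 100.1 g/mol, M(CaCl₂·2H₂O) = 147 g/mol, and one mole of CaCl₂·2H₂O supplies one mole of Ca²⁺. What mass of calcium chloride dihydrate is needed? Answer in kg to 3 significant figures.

(a) 26.9 kg; (b) 127 kg

(a) Alkalinity to add: (94 − 54) = 40 mg/L as CaCO₃ × 635,000 L = 25,400 g as CaCO₃.
(a) Equivalents: 25,400 g ÷ 50 g/eq = 508 eq.
(a) Each mole of Na₂CO₃ supplies 2 eq, so 508 / 2 = 254 mol.
(a) Mass: 254 mol × 106 g/mol = 26,920 g.

(b) Volume: 1490 m³ = 1,490,000 L.
(b) Hardness to add: (171 − 113) = 58 mg/L as CaCO₃ × 1,490,000 L = 86,420 g as CaCO₃.
(b) Moles of Ca²⁺ (1 mol Ca²⁺ ≡ 1 mol CaCO₃): 86,420 / 100.1 g/mol = 863.3 mol.
(b) Mass of CaCl₂·2H₂O: 863.3 × 147 = 126,900 g.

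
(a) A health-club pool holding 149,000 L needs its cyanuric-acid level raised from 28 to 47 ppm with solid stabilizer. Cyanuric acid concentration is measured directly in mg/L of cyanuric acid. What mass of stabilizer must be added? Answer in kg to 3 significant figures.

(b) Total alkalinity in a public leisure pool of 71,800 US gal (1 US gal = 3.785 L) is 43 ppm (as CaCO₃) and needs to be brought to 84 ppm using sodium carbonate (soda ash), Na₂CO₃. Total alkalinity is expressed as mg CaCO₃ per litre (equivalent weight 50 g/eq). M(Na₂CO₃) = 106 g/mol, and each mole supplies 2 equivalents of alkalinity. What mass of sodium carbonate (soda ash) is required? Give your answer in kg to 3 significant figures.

(a) 2.83 kg; (b) 11.8 kg

(a) CYA to add: (47 − 28) = 19 mg/L × 149,000 L = 2831 g cyanuric acid.

(b) Volume: 71,800 US gal × 3.785 L/gal = 271,763 L.
(b) Alkalinity to add: (84 − 43) = 41 mg/L as CaCO₃ × 271,763 L = 11,140 g as CaCO₃.
(b) Equivalents: 11,140 g ÷ 50 g/eq = 222.8 eq.
(b) Each mole of Na₂CO₃ supplies 2 eq, so 222.8 / 2 = 111.4 mol.
(b) Mass: 111.4 mol × 106 g/mol = 11,810 g.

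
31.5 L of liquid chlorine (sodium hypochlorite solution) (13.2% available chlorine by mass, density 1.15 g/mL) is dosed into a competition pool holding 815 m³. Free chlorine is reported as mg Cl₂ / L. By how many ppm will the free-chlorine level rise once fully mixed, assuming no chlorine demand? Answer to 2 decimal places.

5.87 ppm

Volume: 815 m³ = 815,000 L.
Mass of solution: 31.5 L × 1000 mL/L × 1.15 g/mL = 36,220 g.
Available chlorine delivered: 36,220 g × 0.132 = 4782 g as Cl₂.
Concentration rise: 4782 g / 815,000 L = 5.867 mg/L = 5.87 ppm.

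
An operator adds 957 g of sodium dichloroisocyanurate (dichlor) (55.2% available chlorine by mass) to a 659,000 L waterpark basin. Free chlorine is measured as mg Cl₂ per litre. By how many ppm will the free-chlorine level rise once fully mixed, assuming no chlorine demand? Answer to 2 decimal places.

Available chlorine delivered: 957 g × 0.552 = 528.3 g as Cl₂.
Concentration rise: 528.3 g / 659,000 L = 0.8016 mg/L = 0.80 ppm.

0.80 ppm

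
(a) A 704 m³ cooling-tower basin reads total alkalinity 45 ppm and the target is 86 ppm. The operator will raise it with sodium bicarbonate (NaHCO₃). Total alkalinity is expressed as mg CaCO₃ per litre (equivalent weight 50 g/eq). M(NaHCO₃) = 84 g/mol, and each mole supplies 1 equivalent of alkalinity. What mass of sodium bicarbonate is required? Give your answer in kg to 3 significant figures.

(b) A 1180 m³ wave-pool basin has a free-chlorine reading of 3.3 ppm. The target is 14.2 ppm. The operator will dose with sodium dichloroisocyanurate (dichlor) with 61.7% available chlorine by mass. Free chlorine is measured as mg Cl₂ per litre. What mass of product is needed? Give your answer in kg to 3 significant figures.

(a) 48.5 kg; (b) 20.8 kg

(a) Volume: 704 m³ = 704,000 L.
(a) Alkalinity to add: (86 − 45) = 41 mg/L as CaCO₃ × 704,000 L = 28,860 g as CaCO₃.
(a) Equivalents: 28,860 g ÷ 50 g/eq = 577.3 eq.
(a) NaHCO₃ supplies 1 eq per mole → 577.3 mol.
(a) Mass: 577.3 mol × 84 g/mol = 48,490 g.

(b) Volume: 1180 m³ = 1,180,000 L.
(b) Chlorine deficit: 14.2 − 3.3 = 10.9 ppm = 10.9 mg/L as Cl₂.
(b) Cl₂ equivalent needed: 10.9 mg/L × 1,180,000 L = 12,860,000 mg = 12,860 g.
(b) Product at 61.7% available chlorine: 12,860 / 0.617 = 20,850 g.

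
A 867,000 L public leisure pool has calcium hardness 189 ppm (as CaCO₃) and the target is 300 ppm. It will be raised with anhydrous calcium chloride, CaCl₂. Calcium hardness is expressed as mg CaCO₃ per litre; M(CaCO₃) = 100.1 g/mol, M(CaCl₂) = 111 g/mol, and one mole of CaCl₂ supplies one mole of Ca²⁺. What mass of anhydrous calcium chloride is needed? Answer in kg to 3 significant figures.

107 kg

Hardness to add: (300 − 189) = 111 mg/L as CaCO₃ × 867,000 L = 96,240 g as CaCO₃.
Moles of Ca²⁺ (1 mol Ca²⁺ ≡ 1 mol CaCO₃): 96,240 / 100.1 g/mol = 961.4 mol.
Mass of CaCl₂: 961.4 × 111 = 106,700 g.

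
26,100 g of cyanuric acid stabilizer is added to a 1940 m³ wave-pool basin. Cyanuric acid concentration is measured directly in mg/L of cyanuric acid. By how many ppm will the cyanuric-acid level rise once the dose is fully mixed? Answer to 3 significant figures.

Volume: 1940 m³ = 1,940,000 L.
Rise: 26,100 g / 1,940,000 L × 1000 = 13.45 mg/L.

13.5 ppm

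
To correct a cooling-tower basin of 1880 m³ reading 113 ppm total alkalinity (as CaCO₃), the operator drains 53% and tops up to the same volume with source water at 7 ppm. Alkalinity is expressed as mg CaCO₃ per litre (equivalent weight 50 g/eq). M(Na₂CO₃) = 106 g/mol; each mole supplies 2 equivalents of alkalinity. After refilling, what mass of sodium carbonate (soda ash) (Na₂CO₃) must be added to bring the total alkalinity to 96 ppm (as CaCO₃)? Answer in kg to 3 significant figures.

78.1 kg

Volume: 1880 m³ = 1,880,000 L.
After draining 53% and refilling: 113 × 0.47 + 7 × 0.53 = 56.82 ppm.
Deficit to target: 96 − 56.82 = 39.18 mg/L.
As CaCO₃: 39.18 mg/L × 1,880,000 L = 73,660 g; ÷ 50 g/eq ÷ 2 = 736.6 mol Na₂CO₃.
Mass: 736.6 × 106 = 78,080 g.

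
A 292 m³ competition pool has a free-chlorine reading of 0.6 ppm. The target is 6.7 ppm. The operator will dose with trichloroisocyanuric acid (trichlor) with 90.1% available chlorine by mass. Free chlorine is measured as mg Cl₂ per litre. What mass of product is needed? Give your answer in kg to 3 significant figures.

1.98 kg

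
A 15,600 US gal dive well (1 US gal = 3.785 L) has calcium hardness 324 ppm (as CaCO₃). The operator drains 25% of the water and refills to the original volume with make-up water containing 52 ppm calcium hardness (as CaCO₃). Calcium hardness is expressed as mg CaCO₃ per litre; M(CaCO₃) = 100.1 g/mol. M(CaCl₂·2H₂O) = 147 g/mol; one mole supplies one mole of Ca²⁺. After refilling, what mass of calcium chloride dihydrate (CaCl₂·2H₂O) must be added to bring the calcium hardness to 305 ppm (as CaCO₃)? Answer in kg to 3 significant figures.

Volume: 15,600 US gal × 3.785 L/gal = 59,046 L.
After draining 25% and refilling: 324 × 0.75 + 52 × 0.25 = 256 ppm.
Deficit to target: 305 − 256 = 49 mg/L.
As CaCO₃: 49 mg/L × 59,046 L = 2893 g; ÷ 100.1 = 28.9 mol Ca²⁺.
Mass: 28.9 × 147 = 4249 g.

4.25 kg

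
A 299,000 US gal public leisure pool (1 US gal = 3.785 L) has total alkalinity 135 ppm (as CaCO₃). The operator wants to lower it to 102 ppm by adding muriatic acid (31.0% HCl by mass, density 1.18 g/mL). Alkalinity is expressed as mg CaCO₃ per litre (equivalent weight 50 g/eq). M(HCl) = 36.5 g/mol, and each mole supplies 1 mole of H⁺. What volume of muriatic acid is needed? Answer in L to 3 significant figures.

Volume: 299,000 US gal × 3.785 L/gal = 1,131,715 L.
Alkalinity to neutralize: (135 − 102) = 33 mg/L as CaCO₃ × 1,131,715 L = 37,350 g as CaCO₃.
Equivalents of H⁺ required: 37,350 ÷ 50 g/eq = 746.9 eq = 746.9 mol HCl.
Mass of HCl: 746.9 × 36.5 = 27,260 g.
Mass of 31.0% solution: 27,260 / 0.31 = 87,950 g.
Volume: 87,950 g ÷ 1.18 g/mL = 74,530 mL.

74.5 L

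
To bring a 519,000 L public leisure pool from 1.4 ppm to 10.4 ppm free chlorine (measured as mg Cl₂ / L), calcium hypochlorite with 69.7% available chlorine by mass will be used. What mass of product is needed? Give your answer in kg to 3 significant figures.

Chlorine deficit: 10.4 − 1.4 = 9 ppm = 9 mg/L as Cl₂.
Cl₂ equivalent needed: 9 mg/L × 519,000 L = 4,671,000 mg = 4671 g.
Product at 69.7% available chlorine: 4671 / 0.697 = 6702 g.

6.70 kg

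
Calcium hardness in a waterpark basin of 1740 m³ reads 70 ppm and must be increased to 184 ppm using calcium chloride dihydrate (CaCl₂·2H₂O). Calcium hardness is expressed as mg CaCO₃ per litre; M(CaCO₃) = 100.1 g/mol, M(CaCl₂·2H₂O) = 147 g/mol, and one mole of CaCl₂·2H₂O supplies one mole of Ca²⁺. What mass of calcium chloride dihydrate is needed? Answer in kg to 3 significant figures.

Volume: 1740 m³ = 1,740,000 L.
Hardness to add: (184 − 70) = 114 mg/L as CaCO₃ × 1,740,000 L = 198,400 g as CaCO₃.
Moles of Ca²⁺ (1 mol Ca²⁺ ≡ 1 mol CaCO₃): 198,400 / 100.1 g/mol = 1982 mol.
Mass of CaCl₂·2H₂O: 1982 × 147 = 291,300 g.

291 kg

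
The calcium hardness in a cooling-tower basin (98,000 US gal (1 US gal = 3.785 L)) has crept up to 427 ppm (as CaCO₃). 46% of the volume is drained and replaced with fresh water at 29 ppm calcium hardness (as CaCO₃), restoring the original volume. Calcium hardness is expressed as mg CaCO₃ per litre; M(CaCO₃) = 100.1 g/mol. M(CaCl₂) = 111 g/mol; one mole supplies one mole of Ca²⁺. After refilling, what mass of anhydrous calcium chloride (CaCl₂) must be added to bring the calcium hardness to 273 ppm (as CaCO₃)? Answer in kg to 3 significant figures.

Volume: 98,000 US gal × 3.785 L/gal = 370,930 L.
After draining 46% and refilling: 427 × 0.54 + 29 × 0.46 = 243.92 ppm.
Deficit to target: 273 − 243.92 = 29.08 mg/L.
As CaCO₃: 29.08 mg/L × 370,930 L = 10,790 g; ÷ 100.1 = 107.8 mol Ca²⁺.
Mass: 107.8 × 111 = 11,960 g.

12.0 kg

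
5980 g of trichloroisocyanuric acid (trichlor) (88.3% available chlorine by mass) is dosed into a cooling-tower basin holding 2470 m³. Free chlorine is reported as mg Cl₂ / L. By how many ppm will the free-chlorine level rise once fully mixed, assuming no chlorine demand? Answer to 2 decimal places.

Volume: 2470 m³ = 2,470,000 L.
Available chlorine delivered: 5980 g × 0.883 = 5280 g as Cl₂.
Concentration rise: 5280 g / 2,470,000 L = 2.138 mg/L = 2.14 ppm.

2.14 ppm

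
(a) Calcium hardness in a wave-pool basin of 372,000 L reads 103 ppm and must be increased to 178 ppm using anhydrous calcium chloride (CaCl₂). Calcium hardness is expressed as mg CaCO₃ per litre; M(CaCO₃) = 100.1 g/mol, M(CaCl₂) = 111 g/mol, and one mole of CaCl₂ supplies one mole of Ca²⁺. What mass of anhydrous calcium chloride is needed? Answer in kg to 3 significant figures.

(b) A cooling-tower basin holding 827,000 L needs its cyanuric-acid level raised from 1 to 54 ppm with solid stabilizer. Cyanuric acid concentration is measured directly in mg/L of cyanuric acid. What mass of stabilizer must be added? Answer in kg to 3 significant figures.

(a) 30.9 kg; (b) 43.8 kg

(a) Hardness to add: (178 − 103) = 75 mg/L as CaCO₃ × 372,000 L = 27,900 g as CaCO₃.
(a) Moles of Ca²⁺ (1 mol Ca²⁺ ≡ 1 mol CaCO₃): 27,900 / 100.1 g/mol = 278.7 mol.
(a) Mass of CaCl₂: 278.7 × 111 = 30,940 g.

(b) CYA to add: (54 − 1) = 53 mg/L × 827,000 L = 43,830 g cyanuric acid.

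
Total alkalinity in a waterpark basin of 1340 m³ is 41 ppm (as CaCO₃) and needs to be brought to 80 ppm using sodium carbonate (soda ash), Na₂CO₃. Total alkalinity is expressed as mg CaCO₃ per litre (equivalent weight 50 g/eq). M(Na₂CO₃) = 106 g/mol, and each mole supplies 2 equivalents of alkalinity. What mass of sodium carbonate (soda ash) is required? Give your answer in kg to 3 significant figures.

55.4 kg

Volume: 1340 m³ = 1,340,000 L.
Alkalinity to add: (80 − 41) = 39 mg/L as CaCO₃ × 1,340,000 L = 52,260 g as CaCO₃.
Equivalents: 52,260 g ÷ 50 g/eq = 1045 eq.
Each mole of Na₂CO₃ supplies 2 eq, so 1045 / 2 = 522.6 mol.
Mass: 522.6 mol × 106 g/mol = 55,400 g.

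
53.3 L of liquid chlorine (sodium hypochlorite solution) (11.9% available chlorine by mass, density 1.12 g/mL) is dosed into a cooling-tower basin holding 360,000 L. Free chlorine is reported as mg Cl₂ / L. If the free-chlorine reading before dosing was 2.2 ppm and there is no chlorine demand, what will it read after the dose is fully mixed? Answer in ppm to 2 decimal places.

21.93 ppm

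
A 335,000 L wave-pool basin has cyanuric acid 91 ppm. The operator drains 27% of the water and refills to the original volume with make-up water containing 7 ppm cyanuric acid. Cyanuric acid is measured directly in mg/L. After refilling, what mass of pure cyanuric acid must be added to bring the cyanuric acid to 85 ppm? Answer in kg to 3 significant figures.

5.59 kg

After draining 27% and refilling: 91 × 0.73 + 7 × 0.27 = 68.32 ppm.
Deficit to target: 85 − 68.32 = 16.68 mg/L.
Mass: 16.68 mg/L × 335,000 L = 5588 g cyanuric acid.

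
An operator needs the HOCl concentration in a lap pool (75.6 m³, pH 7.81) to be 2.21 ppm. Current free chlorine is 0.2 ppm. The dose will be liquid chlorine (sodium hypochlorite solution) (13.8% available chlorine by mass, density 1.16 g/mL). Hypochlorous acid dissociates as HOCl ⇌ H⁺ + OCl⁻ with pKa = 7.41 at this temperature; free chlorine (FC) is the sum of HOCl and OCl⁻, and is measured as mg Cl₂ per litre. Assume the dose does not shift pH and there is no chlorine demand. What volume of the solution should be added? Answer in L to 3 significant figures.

3.57 L

Volume: 75.6 m³ = 75,600 L.
[OCl⁻]/[HOCl] = 10^(pH − pKa) = 10^(7.81 − 7.41) = 2.512; fraction as HOCl = 1/(1 + 2.512) = 0.2847.
Free chlorine required for 2.21 ppm HOCl: 2.21 / 0.2847 = 7.761 ppm.
FC to add: 7.761 − 0.2 = 7.561 mg/L as Cl₂.
Cl₂ equivalent: 7.561 mg/L × 75,600 L = 571.6 g.
Product at 13.8% available Cl: 571.6 / 0.138 = 4142 g.
Volume: 4142 g ÷ 1.16 g/mL = 3571 mL.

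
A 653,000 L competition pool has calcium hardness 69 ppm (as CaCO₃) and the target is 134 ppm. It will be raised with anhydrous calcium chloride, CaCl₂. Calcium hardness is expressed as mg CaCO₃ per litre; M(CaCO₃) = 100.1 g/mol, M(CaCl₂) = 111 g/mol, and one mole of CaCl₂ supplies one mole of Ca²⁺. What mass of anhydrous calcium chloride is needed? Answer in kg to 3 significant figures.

47.1 kg

Hardness to add: (134 − 69) = 65 mg/L as CaCO₃ × 653,000 L = 42,440 g as CaCO₃.
Moles of Ca²⁺ (1 mol Ca²⁺ ≡ 1 mol CaCO₃): 42,440 / 100.1 g/mol = 424 mol.
Mass of CaCl₂: 424 × 111 = 47,070 g.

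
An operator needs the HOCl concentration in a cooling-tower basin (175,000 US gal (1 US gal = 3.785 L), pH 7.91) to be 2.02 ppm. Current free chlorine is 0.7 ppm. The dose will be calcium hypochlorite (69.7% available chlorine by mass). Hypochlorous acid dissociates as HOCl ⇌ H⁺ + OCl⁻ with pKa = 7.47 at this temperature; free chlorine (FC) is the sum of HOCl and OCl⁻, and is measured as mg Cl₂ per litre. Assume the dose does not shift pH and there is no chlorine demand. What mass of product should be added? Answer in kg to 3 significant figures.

6.54 kg

Volume: 175,000 US gal × 3.785 L/gal = 662,375 L.
[OCl⁻]/[HOCl] = 10^(pH − pKa) = 10^(7.91 − 7.47) = 2.754; fraction as HOCl = 1/(1 + 2.754) = 0.2664.
Free chlorine required for 2.02 ppm HOCl: 2.02 / 0.2664 = 7.584 ppm.
FC to add: 7.584 − 0.7 = 6.884 mg/L as Cl₂.
Cl₂ equivalent: 6.884 mg/L × 662,375 L = 4559 g.
Product at 69.7% available Cl: 4559 / 0.697 = 6542 g.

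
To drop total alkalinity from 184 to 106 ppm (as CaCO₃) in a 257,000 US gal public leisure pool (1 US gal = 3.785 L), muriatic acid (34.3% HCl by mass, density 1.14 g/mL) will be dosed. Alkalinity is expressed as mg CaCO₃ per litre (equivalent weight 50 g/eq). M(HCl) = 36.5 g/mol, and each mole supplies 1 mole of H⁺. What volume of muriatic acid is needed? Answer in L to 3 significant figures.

Volume: 257,000 US gal × 3.785 L/gal = 972,745 L.
Alkalinity to neutralize: (184 − 106) = 78 mg/L as CaCO₃ × 972,745 L = 75,870 g as CaCO₃.
Equivalents of H⁺ required: 75,870 ÷ 50 g/eq = 1517 eq = 1517 mol HCl.
Mass of HCl: 1517 × 36.5 = 55,390 g.
Mass of 34.3% solution: 55,390 / 0.343 = 161,500 g.
Volume: 161,500 g ÷ 1.14 g/mL = 141,700 mL.

142 L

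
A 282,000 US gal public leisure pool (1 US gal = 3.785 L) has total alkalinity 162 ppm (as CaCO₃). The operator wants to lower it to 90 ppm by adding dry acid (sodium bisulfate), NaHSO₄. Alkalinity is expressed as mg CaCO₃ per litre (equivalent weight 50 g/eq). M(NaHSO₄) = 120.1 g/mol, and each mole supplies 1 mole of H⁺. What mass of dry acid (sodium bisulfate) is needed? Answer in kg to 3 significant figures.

Volume: 282,000 US gal × 3.785 L/gal = 1,067,370 L.
Alkalinity to neutralize: (162 − 90) = 72 mg/L as CaCO₃ × 1,067,370 L = 76,850 g as CaCO₃.
Equivalents of H⁺ required: 76,850 ÷ 50 g/eq = 1537 eq = 1537 mol NaHSO₄.
Mass of NaHSO₄: 1537 × 120.1 = 184,600 g.

185 kg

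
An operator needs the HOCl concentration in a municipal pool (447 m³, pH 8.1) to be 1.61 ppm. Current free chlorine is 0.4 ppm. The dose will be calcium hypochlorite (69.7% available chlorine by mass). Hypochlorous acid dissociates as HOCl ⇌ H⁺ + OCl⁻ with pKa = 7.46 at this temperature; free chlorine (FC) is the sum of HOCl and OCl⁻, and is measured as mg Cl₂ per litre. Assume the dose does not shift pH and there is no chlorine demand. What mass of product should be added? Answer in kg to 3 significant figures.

5.28 kg

Volume: 447 m³ = 447,000 L.
[OCl⁻]/[HOCl] = 10^(pH − pKa) = 10^(8.1 − 7.46) = 4.365; fraction as HOCl = 1/(1 + 4.365) = 0.1864.
Free chlorine required for 1.61 ppm HOCl: 1.61 / 0.1864 = 8.638 ppm.
FC to add: 8.638 − 0.4 = 8.238 mg/L as Cl₂.
Cl₂ equivalent: 8.238 mg/L × 447,000 L = 3682 g.
Product at 69.7% available Cl: 3682 / 0.697 = 5283 g.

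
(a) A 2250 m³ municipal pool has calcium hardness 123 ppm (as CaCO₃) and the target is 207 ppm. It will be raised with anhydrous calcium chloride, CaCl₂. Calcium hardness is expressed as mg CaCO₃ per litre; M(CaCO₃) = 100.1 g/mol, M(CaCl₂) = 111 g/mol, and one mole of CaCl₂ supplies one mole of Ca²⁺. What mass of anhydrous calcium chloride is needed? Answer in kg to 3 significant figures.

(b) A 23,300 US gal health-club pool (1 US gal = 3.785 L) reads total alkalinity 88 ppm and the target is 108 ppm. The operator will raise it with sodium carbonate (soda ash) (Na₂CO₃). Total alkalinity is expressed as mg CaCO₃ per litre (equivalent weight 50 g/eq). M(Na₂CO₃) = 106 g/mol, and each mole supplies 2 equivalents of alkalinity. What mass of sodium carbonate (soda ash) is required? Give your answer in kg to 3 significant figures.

(a) Volume: 2250 m³ = 2,250,000 L.
(a) Hardness to add: (207 − 123) = 84 mg/L as CaCO₃ × 2,250,000 L = 189,000 g as CaCO₃.
(a) Moles of Ca²⁺ (1 mol Ca²⁺ ≡ 1 mol CaCO₃): 189,000 / 100.1 g/mol = 1888 mol.
(a) Mass of CaCl₂: 1888 × 111 = 209,600 g.

(b) Volume: 23,300 US gal × 3.785 L/gal = 88,190 L.
(b) Alkalinity to add: (108 − 88) = 20 mg/L as CaCO₃ × 88,190 L = 1764 g as CaCO₃.
(b) Equivalents: 1764 g ÷ 50 g/eq = 35.28 eq.
(b) Each mole of Na₂CO₃ supplies 2 eq, so 35.28 / 2 = 17.64 mol.
(b) Mass: 17.64 mol × 106 g/mol = 1870 g.

(a) 210 kg; (b) 1.87 kg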